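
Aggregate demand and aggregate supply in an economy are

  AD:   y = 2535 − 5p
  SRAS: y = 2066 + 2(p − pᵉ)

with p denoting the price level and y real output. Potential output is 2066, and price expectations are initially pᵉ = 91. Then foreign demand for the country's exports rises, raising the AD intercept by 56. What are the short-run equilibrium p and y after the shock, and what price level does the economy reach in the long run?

Short run: p = 101, y = 2086. Long run: p = 105.

AD shifts right: new AD is y = 2591 − 5p. With pᵉ = 91, SRAS is y = 1884 + 2p.
Short run: 2591 − 5p = 1884 + 2p gives 707 = 7p, so p = 101 and y = 2591 − 5·101 = 2086.
y = 2086 is above potential 2066; expectations adjust and SRAS shifts left until y = 2066.
Long run: on the new AD curve, 2066 = 2591 − 5p gives p = 105.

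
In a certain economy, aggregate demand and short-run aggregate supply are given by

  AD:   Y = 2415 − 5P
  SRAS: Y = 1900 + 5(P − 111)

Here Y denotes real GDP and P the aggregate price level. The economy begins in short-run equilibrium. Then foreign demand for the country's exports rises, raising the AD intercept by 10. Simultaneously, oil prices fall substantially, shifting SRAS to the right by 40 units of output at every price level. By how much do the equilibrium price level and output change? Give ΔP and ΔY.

ΔP = -3, ΔY = +25

After both shocks: AD is Y = 2425 − 5P and SRAS is Y = 1385 + 5P.
Setting them equal: 1040 = 10P, so P = 104.
Y = 2425 − 5·104 = 1905.
Initially P = 107, Y = 1880, so ΔP = -3 and ΔY = +25.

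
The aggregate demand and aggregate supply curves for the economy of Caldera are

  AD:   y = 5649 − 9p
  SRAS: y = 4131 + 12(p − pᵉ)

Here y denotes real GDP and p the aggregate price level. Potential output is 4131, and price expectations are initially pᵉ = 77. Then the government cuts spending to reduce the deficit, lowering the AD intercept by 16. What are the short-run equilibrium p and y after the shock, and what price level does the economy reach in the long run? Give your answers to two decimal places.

Short run: p = 115.52, y = 4593.29. Long run: p = 166.89.

AD shifts left: new AD is y = 5633 − 9p. With pᵉ = 77, SRAS is y = 3207 + 12p.
Short run: 5633 − 9p = 3207 + 12p gives 2426 = 21p, so p = 115.52 and y = 5633 − 9p = 4593.29.
y = 4593.29 is above potential 4131; expectations adjust and SRAS shifts left until y = 4131.
Long run: on the new AD curve, 4131 = 5633 − 9p gives p = 166.89.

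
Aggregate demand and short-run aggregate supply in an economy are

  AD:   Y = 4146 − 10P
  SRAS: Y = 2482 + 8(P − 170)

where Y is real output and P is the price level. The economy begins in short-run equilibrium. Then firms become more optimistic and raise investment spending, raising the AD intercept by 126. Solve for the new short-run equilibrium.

P = 175, Y = 2522

This is a positive demand shock: AD shifts right.
New AD: Y = 4272 − 10P.
SRAS can be written Y = 1122 + 8P.
Set AD = SRAS: 4272 − 10P = 1122 + 8P, so 3150 = 18P and P = 175.
Y = 4272 − 10·175 = 2522.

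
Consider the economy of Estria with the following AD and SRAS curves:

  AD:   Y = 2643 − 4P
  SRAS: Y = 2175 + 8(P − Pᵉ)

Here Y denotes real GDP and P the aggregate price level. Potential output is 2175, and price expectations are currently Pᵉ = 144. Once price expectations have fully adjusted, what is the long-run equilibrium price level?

Short run: with Pᵉ = 144, SRAS is Y = 1023 + 8P. Setting AD = SRAS gives 1620 = 12P, so P = 135 and Y = 2643 − 4·135 = 2103.
Output 2103 is below potential 2175, so over time expected prices fall and SRAS shifts right until Y returns to 2175.
Long run: Y = 2175 on the AD curve gives 2175 = 2643 − 4P, so P = 117.

Long-run P = 117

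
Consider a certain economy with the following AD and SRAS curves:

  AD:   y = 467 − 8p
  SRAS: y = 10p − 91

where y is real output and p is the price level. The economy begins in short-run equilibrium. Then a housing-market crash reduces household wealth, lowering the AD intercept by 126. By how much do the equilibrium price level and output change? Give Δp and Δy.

This is a negative demand shock: AD shifts left.
New AD: y = 341 − 8p.
Set AD = SRAS: 341 − 8p = 10p − 91, so 432 = 18p and p = 24.
y = 341 − 8·24 = 149.
Initially p = 31, y = 219, so Δp = -7 and Δy = -70.

Δp = -7, Δy = -70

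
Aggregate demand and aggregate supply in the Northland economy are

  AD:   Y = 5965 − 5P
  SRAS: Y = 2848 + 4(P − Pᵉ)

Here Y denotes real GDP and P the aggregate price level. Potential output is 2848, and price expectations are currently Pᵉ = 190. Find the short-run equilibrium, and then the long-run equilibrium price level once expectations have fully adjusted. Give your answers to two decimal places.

Short run: P = 430.78, Y = 3811.11. Long run: P = 623.40.

Short run: with Pᵉ = 190, SRAS is Y = 2088 + 4P. Setting AD = SRAS gives 3877 = 9P, so P = 430.78 and Y = 5965 − 5P = 3811.11.
Output 3811.11 is above potential 2848, so over time expected prices rise and SRAS shifts left until Y returns to 2848.
Long run: Y = 2848 on the AD curve gives 2848 = 5965 − 5P, so P = 623.40.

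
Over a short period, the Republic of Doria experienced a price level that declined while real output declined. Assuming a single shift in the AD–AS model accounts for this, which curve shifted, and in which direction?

AD shifted left

P fell and Y fell. An AD shift moves P and Y in the same direction; an SRAS shift moves them in opposite directions.
Here P and Y moved in the same direction, so the AD curve shifted.
Since Y fell, AD shifted left.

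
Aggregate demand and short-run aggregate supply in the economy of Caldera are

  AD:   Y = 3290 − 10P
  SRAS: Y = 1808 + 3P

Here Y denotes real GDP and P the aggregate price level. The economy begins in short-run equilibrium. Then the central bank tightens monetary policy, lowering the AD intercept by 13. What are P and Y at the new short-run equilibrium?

This is a negative demand shock: AD shifts left.
New AD: Y = 3277 − 10P.
Set AD = SRAS: 3277 − 10P = 1808 + 3P, so 1469 = 13P and P = 113.
Y = 3277 − 10·113 = 2147.

P = 113, Y = 2147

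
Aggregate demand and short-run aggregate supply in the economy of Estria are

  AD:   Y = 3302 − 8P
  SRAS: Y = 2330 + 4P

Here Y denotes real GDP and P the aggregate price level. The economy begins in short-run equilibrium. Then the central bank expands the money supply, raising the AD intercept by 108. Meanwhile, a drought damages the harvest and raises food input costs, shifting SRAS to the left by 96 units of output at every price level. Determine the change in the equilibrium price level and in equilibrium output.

After both shocks: AD is Y = 3410 − 8P and SRAS is Y = 2234 + 4P.
Setting them equal: 1176 = 12P, so P = 98.
Y = 3410 − 8·98 = 2626.
Initially P = 81, Y = 2654, so ΔP = +17 and ΔY = -28.

ΔP = +17, ΔY = -28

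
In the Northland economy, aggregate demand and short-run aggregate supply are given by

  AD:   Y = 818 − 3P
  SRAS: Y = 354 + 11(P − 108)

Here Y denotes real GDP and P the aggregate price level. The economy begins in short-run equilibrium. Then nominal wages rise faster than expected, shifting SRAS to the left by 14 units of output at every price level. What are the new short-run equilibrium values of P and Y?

P = 119, Y = 461

This is a negative supply shock: SRAS shifts left.
New SRAS: Y = 11P − 848.
Set AD = SRAS: 818 − 3P = 11P − 848, so 1666 = 14P and P = 119.
Y = 818 − 3·119 = 461.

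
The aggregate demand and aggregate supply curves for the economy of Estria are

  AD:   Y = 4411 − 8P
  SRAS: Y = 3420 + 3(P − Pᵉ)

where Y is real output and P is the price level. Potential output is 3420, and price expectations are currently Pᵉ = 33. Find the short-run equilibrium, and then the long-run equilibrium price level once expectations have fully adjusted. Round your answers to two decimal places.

Short run: with Pᵉ = 33, SRAS is Y = 3321 + 3P. Setting AD = SRAS gives 1090 = 11P, so P = 99.09 and Y = 4411 − 8P = 3618.27.
Output 3618.27 is above potential 3420, so over time expected prices rise and SRAS shifts left until Y returns to 3420.
Long run: Y = 3420 on the AD curve gives 3420 = 4411 − 8P, so P = 123.88.

Short run: P = 99.09, Y = 3618.27. Long run: P = 123.88.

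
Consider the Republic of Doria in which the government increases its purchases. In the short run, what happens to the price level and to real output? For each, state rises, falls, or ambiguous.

This is a positive demand shock: AD shifts right.
Moving along the upward-sloping SRAS curve, P rises and Y rises.

Price level: rises; output: rises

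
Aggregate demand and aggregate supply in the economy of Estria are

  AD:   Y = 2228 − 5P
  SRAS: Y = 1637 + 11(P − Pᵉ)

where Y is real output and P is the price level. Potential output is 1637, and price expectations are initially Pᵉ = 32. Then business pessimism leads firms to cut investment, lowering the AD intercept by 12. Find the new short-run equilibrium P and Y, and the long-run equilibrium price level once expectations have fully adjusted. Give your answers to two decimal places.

Short run: P = 58.19, Y = 1925.06. Long run: P = 115.80.

AD shifts left: new AD is Y = 2216 − 5P. With Pᵉ = 32, SRAS is Y = 1285 + 11P.
Short run: 2216 − 5P = 1285 + 11P gives 931 = 16P, so P = 58.19 and Y = 2216 − 5P = 1925.06.
Y = 1925.06 is above potential 1637; expectations adjust and SRAS shifts left until Y = 1637.
Long run: on the new AD curve, 1637 = 2216 − 5P gives P = 115.80.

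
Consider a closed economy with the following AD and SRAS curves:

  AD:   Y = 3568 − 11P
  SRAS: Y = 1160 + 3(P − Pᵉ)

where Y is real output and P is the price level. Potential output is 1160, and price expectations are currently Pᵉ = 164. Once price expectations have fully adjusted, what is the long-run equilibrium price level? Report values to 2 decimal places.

Short run: with Pᵉ = 164, SRAS is Y = 668 + 3P. Setting AD = SRAS gives 2900 = 14P, so P = 207.14 and Y = 3568 − 11P = 1289.43.
Output 1289.43 is above potential 1160, so over time expected prices rise and SRAS shifts left until Y returns to 1160.
Long run: Y = 1160 on the AD curve gives 1160 = 3568 − 11P, so P = 218.91.

Long-run P = 218.91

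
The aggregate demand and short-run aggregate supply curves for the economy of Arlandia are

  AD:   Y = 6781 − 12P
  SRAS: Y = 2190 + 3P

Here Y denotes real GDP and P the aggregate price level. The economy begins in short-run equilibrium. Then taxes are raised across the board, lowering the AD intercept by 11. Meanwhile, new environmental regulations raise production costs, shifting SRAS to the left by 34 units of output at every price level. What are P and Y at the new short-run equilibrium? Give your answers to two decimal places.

P = 307.60, Y = 3078.80

After both shocks: AD is Y = 6770 − 12P and SRAS is Y = 2156 + 3P.
Setting them equal: 4614 = 15P, so P = 307.60.
Substituting into AD, Y = 3078.80.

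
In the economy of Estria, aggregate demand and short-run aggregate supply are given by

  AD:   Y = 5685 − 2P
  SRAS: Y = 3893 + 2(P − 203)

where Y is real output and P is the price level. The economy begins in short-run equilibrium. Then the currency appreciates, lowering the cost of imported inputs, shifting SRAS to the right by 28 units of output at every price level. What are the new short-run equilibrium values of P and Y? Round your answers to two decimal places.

P = 542.50, Y = 4600.00

This is a positive supply shock: SRAS shifts right.
New SRAS: Y = 3515 + 2P.
Set AD = SRAS: 5685 − 2P = 3515 + 2P, so 2170 = 4P and P = 542.50.
Substituting into AD, Y = 4600.00.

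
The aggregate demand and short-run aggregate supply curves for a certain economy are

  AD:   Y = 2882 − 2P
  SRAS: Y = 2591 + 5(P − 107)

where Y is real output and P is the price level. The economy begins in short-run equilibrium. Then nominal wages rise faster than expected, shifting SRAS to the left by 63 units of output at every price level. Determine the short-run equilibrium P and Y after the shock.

P = 127, Y = 2628

This is a negative supply shock: SRAS shifts left.
New SRAS: Y = 1993 + 5P.
Set AD = SRAS: 2882 − 2P = 1993 + 5P, so 889 = 7P and P = 127.
Y = 2882 − 2·127 = 2628.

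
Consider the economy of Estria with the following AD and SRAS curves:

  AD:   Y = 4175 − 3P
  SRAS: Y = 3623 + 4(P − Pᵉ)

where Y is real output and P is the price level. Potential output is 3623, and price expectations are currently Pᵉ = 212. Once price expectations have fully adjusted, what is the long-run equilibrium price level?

Short run: with Pᵉ = 212, SRAS is Y = 2775 + 4P. Setting AD = SRAS gives 1400 = 7P, so P = 200 and Y = 4175 − 3·200 = 3575.
Output 3575 is below potential 3623, so over time expected prices fall and SRAS shifts right until Y returns to 3623.
Long run: Y = 3623 on the AD curve gives 3623 = 4175 − 3P, so P = 184.

Long-run P = 184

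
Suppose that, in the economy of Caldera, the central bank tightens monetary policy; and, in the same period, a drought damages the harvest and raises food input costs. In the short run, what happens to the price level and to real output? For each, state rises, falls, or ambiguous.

The first event is a negative demand shock: AD shifts left, which by itself pushes P down and Y down.
The second is an adverse supply shock: SRAS shifts left, which by itself pushes P up and Y down.
The two shocks push P in opposite directions, so the effect on P is ambiguous. Both shocks push Y down, so Y falls.

Price level: ambiguous; output: falls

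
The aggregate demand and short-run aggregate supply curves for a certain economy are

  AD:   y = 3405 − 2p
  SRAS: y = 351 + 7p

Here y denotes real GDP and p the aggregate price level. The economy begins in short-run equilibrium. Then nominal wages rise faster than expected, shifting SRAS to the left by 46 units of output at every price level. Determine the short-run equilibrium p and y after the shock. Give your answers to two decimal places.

This is a negative supply shock: SRAS shifts left.
New SRAS: y = 305 + 7p.
Set AD = SRAS: 3405 − 2p = 305 + 7p, so 3100 = 9p and p = 344.44.
Substituting into AD, y = 2716.11.

p = 344.44, y = 2716.11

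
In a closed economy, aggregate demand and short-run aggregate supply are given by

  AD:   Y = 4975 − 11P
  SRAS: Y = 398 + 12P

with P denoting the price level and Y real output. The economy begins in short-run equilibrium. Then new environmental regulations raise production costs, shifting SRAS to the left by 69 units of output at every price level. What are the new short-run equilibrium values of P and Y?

P = 202, Y = 2753

This is a negative supply shock: SRAS shifts left.
New SRAS: Y = 329 + 12P.
Set AD = SRAS: 4975 − 11P = 329 + 12P, so 4646 = 23P and P = 202.
Y = 4975 − 11·202 = 2753.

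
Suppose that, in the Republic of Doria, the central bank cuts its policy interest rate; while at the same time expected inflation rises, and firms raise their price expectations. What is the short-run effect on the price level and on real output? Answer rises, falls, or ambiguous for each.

The first event is a positive demand shock: AD shifts right, which by itself pushes P up and Y up.
The second is an adverse supply shock: SRAS shifts left, which by itself pushes P up and Y down.
Both shocks push P up, so P rises. The two shocks push Y in opposite directions, so the effect on Y is ambiguous.

Price level: rises; output: ambiguous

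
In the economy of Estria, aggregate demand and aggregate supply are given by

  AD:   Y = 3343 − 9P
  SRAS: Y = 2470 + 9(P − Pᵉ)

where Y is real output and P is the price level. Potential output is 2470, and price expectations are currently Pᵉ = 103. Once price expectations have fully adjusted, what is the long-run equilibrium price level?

Short run: with Pᵉ = 103, SRAS is Y = 1543 + 9P. Setting AD = SRAS gives 1800 = 18P, so P = 100 and Y = 3343 − 9·100 = 2443.
Output 2443 is below potential 2470, so over time expected prices fall and SRAS shifts right until Y returns to 2470.
Long run: Y = 2470 on the AD curve gives 2470 = 3343 − 9P, so P = 97.

Long-run P = 97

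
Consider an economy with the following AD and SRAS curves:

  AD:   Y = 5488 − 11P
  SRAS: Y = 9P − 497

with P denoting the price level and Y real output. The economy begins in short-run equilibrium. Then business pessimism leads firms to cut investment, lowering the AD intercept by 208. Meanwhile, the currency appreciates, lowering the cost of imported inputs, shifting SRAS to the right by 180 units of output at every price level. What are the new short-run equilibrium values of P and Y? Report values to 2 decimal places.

After both shocks: AD is Y = 5280 − 11P and SRAS is Y = 9P − 317.
Setting them equal: 5597 = 20P, so P = 279.85.
Substituting into AD, Y = 2201.65.

P = 279.85, Y = 2201.65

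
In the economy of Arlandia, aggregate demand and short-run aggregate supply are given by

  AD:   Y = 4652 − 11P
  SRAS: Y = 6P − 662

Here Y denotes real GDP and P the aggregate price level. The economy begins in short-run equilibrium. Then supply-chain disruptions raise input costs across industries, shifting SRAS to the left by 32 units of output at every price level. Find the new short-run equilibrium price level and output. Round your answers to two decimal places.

P = 314.47, Y = 1192.82

This is a negative supply shock: SRAS shifts left.
New SRAS: Y = 6P − 694.
Set AD = SRAS: 4652 − 11P = 6P − 694, so 5346 = 17P and P = 314.47.
Substituting into AD, Y = 1192.82.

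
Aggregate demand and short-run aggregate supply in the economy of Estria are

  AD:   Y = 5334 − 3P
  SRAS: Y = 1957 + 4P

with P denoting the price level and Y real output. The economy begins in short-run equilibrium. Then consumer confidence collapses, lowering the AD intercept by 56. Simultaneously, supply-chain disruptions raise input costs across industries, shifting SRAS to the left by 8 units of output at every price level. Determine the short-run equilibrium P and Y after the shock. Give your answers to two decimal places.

After both shocks: AD is Y = 5278 − 3P and SRAS is Y = 1949 + 4P.
Setting them equal: 3329 = 7P, so P = 475.57.
Substituting into AD, Y = 3851.29.

P = 475.57, Y = 3851.29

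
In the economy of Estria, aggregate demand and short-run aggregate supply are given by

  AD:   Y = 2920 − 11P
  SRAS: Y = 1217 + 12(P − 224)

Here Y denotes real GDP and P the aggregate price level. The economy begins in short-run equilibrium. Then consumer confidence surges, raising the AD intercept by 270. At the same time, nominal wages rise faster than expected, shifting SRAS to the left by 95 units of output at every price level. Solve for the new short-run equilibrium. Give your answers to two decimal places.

P = 206.78, Y = 915.39

After both shocks: AD is Y = 3190 − 11P and SRAS is Y = 12P − 1566.
Setting them equal: 4756 = 23P, so P = 206.78.
Substituting into AD, Y = 915.39.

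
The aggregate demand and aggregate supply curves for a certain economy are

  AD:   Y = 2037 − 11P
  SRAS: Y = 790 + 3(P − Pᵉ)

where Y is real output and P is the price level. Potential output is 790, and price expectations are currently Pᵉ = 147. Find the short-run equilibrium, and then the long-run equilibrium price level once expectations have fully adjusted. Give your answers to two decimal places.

Short run: P = 120.57, Y = 710.71. Long run: P = 113.36.

Short run: with Pᵉ = 147, SRAS is Y = 349 + 3P. Setting AD = SRAS gives 1688 = 14P, so P = 120.57 and Y = 2037 − 11P = 710.71.
Output 710.71 is below potential 790, so over time expected prices fall and SRAS shifts right until Y returns to 790.
Long run: Y = 790 on the AD curve gives 790 = 2037 − 11P, so P = 113.36.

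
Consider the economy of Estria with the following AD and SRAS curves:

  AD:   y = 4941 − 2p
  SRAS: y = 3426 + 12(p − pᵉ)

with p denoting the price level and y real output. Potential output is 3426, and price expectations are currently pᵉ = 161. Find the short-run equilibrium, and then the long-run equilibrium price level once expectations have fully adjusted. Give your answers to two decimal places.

Short run: with pᵉ = 161, SRAS is y = 1494 + 12p. Setting AD = SRAS gives 3447 = 14p, so p = 246.21 and y = 4941 − 2p = 4448.57.
Output 4448.57 is above potential 3426, so over time expected prices rise and SRAS shifts left until y returns to 3426.
Long run: y = 3426 on the AD curve gives 3426 = 4941 − 2p, so p = 757.50.

Short run: p = 246.21, y = 4448.57. Long run: p = 757.50.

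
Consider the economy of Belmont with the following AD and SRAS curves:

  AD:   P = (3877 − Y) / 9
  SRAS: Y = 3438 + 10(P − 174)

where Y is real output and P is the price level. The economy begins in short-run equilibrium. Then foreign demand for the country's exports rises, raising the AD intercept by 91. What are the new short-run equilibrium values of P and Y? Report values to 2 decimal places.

P = 119.47, Y = 2892.74

This is a positive demand shock: AD shifts right.
New AD: Y = 3968 − 9P.
SRAS can be written Y = 1698 + 10P.
Set AD = SRAS: 3968 − 9P = 1698 + 10P, so 2270 = 19P and P = 119.47.
Substituting into AD, Y = 2892.74.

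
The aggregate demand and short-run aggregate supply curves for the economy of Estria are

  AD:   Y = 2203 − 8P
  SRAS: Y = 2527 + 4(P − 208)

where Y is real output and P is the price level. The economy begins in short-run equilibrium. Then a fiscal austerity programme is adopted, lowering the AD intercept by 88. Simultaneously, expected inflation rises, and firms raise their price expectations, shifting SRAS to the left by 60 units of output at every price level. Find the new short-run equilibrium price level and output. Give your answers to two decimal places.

P = 40.00, Y = 1795.00

After both shocks: AD is Y = 2115 − 8P and SRAS is Y = 1635 + 4P.
Setting them equal: 480 = 12P, so P = 40.00.
Substituting into AD, Y = 1795.00.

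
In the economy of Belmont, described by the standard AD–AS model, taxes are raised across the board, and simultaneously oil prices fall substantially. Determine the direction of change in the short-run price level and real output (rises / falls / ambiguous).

The first event is a negative demand shock: AD shifts left, which by itself pushes P down and Y down.
The second is a favourable supply shock: SRAS shifts right, which by itself pushes P down and Y up.
Both shocks push P down, so P falls. The two shocks push Y in opposite directions, so the effect on Y is ambiguous.

Price level: falls; output: ambiguous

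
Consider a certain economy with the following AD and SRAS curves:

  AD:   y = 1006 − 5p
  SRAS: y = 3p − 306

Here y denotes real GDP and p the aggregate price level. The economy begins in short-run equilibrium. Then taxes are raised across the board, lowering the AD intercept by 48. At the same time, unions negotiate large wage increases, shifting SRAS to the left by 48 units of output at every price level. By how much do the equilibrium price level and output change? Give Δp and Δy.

After both shocks: AD is y = 958 − 5p and SRAS is y = 3p − 354.
Setting them equal: 1312 = 8p, so p = 164.
y = 958 − 5·164 = 138.
Initially p = 164, y = 186, so Δp = +0 and Δy = -48.

Δp = +0, Δy = -48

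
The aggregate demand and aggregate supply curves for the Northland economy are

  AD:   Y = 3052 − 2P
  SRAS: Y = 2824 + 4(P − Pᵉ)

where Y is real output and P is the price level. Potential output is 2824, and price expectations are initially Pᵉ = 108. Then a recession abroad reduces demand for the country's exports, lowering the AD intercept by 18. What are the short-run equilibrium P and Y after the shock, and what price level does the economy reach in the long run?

Short run: P = 107, Y = 2820. Long run: P = 105.

AD shifts left: new AD is Y = 3034 − 2P. With Pᵉ = 108, SRAS is Y = 2392 + 4P.
Short run: 3034 − 2P = 2392 + 4P gives 642 = 6P, so P = 107 and Y = 3034 − 2·107 = 2820.
Y = 2820 is below potential 2824; expectations adjust and SRAS shifts right until Y = 2824.
Long run: on the new AD curve, 2824 = 3034 − 2P gives P = 105.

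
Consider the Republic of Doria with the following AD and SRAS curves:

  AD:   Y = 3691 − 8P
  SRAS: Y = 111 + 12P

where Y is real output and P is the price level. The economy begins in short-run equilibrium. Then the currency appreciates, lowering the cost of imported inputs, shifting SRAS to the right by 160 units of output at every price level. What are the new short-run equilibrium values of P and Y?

This is a positive supply shock: SRAS shifts right.
New SRAS: Y = 271 + 12P.
Set AD = SRAS: 3691 − 8P = 271 + 12P, so 3420 = 20P and P = 171.
Y = 3691 − 8·171 = 2323.

P = 171, Y = 2323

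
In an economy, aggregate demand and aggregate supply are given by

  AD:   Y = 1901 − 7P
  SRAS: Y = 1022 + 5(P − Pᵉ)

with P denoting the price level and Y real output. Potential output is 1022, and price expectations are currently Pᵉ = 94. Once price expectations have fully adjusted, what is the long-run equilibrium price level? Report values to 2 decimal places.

Long-run P = 125.57

Short run: with Pᵉ = 94, SRAS is Y = 552 + 5P. Setting AD = SRAS gives 1349 = 12P, so P = 112.42 and Y = 1901 − 7P = 1114.08.
Output 1114.08 is above potential 1022, so over time expected prices rise and SRAS shifts left until Y returns to 1022.
Long run: Y = 1022 on the AD curve gives 1022 = 1901 − 7P, so P = 125.57.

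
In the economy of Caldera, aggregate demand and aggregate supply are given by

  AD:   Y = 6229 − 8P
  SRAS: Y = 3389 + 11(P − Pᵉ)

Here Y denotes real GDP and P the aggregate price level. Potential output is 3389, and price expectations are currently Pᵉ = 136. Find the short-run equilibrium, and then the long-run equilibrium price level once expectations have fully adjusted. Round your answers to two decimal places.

Short run: P = 228.21, Y = 4403.32. Long run: P = 355.00.

Short run: with Pᵉ = 136, SRAS is Y = 1893 + 11P. Setting AD = SRAS gives 4336 = 19P, so P = 228.21 and Y = 6229 − 8P = 4403.32.
Output 4403.32 is above potential 3389, so over time expected prices rise and SRAS shifts left until Y returns to 3389.
Long run: Y = 3389 on the AD curve gives 3389 = 6229 − 8P, so P = 355.00.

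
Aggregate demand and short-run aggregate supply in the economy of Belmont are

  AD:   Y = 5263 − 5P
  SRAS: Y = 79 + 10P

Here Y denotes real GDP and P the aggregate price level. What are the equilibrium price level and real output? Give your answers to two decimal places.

P = 345.60, Y = 3535.00

Set AD = SRAS: 5263 − 5P = 79 + 10P, so 5184 = 15P and P = 345.60.
Substituting into AD, Y = 5263 − 5P = 3535.00.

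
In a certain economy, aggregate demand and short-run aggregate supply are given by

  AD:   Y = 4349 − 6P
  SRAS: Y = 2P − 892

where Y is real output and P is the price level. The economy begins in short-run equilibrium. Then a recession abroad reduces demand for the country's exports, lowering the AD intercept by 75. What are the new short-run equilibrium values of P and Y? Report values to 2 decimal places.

This is a negative demand shock: AD shifts left.
New AD: Y = 4274 − 6P.
Set AD = SRAS: 4274 − 6P = 2P − 892, so 5166 = 8P and P = 645.75.
Substituting into AD, Y = 399.50.

P = 645.75, Y = 399.50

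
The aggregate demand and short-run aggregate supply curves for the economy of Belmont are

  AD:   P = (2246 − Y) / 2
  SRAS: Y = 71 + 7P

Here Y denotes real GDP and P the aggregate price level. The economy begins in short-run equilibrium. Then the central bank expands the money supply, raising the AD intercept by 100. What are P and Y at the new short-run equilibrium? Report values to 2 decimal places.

This is a positive demand shock: AD shifts right.
New AD: Y = 2346 − 2P.
Set AD = SRAS: 2346 − 2P = 71 + 7P, so 2275 = 9P and P = 252.78.
Substituting into AD, Y = 1840.44.

P = 252.78, Y = 1840.44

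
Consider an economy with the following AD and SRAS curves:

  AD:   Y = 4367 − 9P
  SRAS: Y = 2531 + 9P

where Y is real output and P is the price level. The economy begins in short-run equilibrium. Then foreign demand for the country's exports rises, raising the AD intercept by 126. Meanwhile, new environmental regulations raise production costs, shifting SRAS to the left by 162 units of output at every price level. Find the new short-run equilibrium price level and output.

After both shocks: AD is Y = 4493 − 9P and SRAS is Y = 2369 + 9P.
Setting them equal: 2124 = 18P, so P = 118.
Y = 4493 − 9·118 = 3431.

P = 118, Y = 3431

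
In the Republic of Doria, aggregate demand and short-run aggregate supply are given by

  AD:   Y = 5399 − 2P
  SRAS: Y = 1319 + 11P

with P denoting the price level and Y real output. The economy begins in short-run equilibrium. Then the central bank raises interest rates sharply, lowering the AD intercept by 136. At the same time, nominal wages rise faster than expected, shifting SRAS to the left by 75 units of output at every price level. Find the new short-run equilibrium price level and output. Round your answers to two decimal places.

P = 309.15, Y = 4644.69

After both shocks: AD is Y = 5263 − 2P and SRAS is Y = 1244 + 11P.
Setting them equal: 4019 = 13P, so P = 309.15.
Substituting into AD, Y = 4644.69.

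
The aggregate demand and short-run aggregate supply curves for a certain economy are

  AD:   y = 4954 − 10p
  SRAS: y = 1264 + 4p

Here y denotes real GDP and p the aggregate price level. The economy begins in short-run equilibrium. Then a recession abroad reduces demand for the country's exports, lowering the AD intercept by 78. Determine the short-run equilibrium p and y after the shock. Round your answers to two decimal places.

p = 258.00, y = 2296.00

This is a negative demand shock: AD shifts left.
New AD: y = 4876 − 10p.
Set AD = SRAS: 4876 − 10p = 1264 + 4p, so 3612 = 14p and p = 258.00.
Substituting into AD, y = 2296.00.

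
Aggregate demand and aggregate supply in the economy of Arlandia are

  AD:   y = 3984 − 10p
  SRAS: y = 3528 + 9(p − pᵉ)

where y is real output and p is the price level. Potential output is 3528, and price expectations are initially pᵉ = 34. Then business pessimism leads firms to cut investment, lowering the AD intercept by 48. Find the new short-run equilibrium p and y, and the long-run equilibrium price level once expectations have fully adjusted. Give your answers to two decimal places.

Short run: p = 37.58, y = 3560.21. Long run: p = 40.80.

AD shifts left: new AD is y = 3936 − 10p. With pᵉ = 34, SRAS is y = 3222 + 9p.
Short run: 3936 − 10p = 3222 + 9p gives 714 = 19p, so p = 37.58 and y = 3936 − 10p = 3560.21.
y = 3560.21 is above potential 3528; expectations adjust and SRAS shifts left until y = 3528.
Long run: on the new AD curve, 3528 = 3936 − 10p gives p = 40.80.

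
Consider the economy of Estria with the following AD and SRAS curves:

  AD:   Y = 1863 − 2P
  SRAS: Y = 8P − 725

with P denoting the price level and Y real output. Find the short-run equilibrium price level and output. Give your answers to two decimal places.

P = 258.80, Y = 1345.40

Set AD = SRAS: 1863 − 2P = 8P − 725, so 2588 = 10P and P = 258.80.
Substituting into AD, Y = 1863 − 2P = 1345.40.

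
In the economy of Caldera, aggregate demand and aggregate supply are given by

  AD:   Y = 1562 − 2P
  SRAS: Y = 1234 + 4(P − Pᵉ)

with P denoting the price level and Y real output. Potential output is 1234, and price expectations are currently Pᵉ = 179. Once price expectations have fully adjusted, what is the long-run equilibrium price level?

Long-run P = 164

Short run: with Pᵉ = 179, SRAS is Y = 518 + 4P. Setting AD = SRAS gives 1044 = 6P, so P = 174 and Y = 1562 − 2·174 = 1214.
Output 1214 is below potential 1234, so over time expected prices fall and SRAS shifts right until Y returns to 1234.
Long run: Y = 1234 on the AD curve gives 1234 = 1562 − 2P, so P = 164.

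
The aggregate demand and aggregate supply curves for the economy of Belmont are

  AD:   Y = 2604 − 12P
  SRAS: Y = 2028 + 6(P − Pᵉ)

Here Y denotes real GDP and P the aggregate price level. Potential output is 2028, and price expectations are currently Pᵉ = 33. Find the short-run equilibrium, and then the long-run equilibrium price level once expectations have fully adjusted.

Short run: with Pᵉ = 33, SRAS is Y = 1830 + 6P. Setting AD = SRAS gives 774 = 18P, so P = 43 and Y = 2604 − 12·43 = 2088.
Output 2088 is above potential 2028, so over time expected prices rise and SRAS shifts left until Y returns to 2028.
Long run: Y = 2028 on the AD curve gives 2028 = 2604 − 12P, so P = 48.

Short run: P = 43, Y = 2088. Long run: P = 48.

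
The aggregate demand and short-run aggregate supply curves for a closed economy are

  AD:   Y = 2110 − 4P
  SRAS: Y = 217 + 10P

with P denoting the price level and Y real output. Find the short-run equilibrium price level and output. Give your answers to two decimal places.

P = 135.21, Y = 1569.14

Set AD = SRAS: 2110 − 4P = 217 + 10P, so 1893 = 14P and P = 135.21.
Substituting into AD, Y = 2110 − 4P = 1569.14.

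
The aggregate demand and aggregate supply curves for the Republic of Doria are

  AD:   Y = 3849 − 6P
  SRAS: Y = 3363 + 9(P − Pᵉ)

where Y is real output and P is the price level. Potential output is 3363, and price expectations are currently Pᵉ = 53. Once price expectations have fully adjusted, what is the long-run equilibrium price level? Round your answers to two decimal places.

Short run: with Pᵉ = 53, SRAS is Y = 2886 + 9P. Setting AD = SRAS gives 963 = 15P, so P = 64.20 and Y = 3849 − 6P = 3463.80.
Output 3463.80 is above potential 3363, so over time expected prices rise and SRAS shifts left until Y returns to 3363.
Long run: Y = 3363 on the AD curve gives 3363 = 3849 − 6P, so P = 81.00.

Long-run P = 81.00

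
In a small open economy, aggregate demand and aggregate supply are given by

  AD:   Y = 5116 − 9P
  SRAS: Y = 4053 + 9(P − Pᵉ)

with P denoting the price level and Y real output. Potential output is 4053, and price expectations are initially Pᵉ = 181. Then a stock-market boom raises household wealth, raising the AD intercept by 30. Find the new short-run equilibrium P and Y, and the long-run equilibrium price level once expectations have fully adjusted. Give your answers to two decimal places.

AD shifts right: new AD is Y = 5146 − 9P. With Pᵉ = 181, SRAS is Y = 2424 + 9P.
Short run: 5146 − 9P = 2424 + 9P gives 2722 = 18P, so P = 151.22 and Y = 5146 − 9P = 3785.00.
Y = 3785.00 is below potential 4053; expectations adjust and SRAS shifts right until Y = 4053.
Long run: on the new AD curve, 4053 = 5146 − 9P gives P = 121.44.

Short run: P = 151.22, Y = 3785.00. Long run: P = 121.44.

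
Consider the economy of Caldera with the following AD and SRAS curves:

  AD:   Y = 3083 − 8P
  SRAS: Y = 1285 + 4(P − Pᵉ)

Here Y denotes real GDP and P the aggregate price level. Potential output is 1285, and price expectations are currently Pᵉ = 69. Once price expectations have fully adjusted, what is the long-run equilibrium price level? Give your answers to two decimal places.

Long-run P = 224.75

Short run: with Pᵉ = 69, SRAS is Y = 1009 + 4P. Setting AD = SRAS gives 2074 = 12P, so P = 172.83 and Y = 3083 − 8P = 1700.33.
Output 1700.33 is above potential 1285, so over time expected prices rise and SRAS shifts left until Y returns to 1285.
Long run: Y = 1285 on the AD curve gives 1285 = 3083 − 8P, so P = 224.75.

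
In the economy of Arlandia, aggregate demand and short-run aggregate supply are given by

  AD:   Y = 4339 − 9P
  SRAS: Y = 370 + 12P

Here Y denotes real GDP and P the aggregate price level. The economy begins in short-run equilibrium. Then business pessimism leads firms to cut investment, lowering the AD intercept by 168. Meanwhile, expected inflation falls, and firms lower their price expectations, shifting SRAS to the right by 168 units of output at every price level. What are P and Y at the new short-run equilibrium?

After both shocks: AD is Y = 4171 − 9P and SRAS is Y = 538 + 12P.
Setting them equal: 3633 = 21P, so P = 173.
Y = 4171 − 9·173 = 2614.

P = 173, Y = 2614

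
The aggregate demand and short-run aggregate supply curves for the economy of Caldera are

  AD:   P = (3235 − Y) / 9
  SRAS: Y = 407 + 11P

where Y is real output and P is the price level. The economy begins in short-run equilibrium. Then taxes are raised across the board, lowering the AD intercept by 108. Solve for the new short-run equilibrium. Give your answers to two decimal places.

This is a negative demand shock: AD shifts left.
New AD: Y = 3127 − 9P.
Set AD = SRAS: 3127 − 9P = 407 + 11P, so 2720 = 20P and P = 136.00.
Substituting into AD, Y = 1903.00.

P = 136.00, Y = 1903.00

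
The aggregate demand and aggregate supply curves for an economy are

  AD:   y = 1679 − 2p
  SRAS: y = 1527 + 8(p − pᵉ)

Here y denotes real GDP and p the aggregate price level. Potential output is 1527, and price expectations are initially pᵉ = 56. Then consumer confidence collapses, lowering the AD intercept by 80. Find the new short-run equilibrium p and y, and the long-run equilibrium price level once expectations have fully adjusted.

Short run: p = 52, y = 1495. Long run: p = 36.

AD shifts left: new AD is y = 1599 − 2p. With pᵉ = 56, SRAS is y = 1079 + 8p.
Short run: 1599 − 2p = 1079 + 8p gives 520 = 10p, so p = 52 and y = 1599 − 2·52 = 1495.
y = 1495 is below potential 1527; expectations adjust and SRAS shifts right until y = 1527.
Long run: on the new AD curve, 1527 = 1599 − 2p gives p = 36.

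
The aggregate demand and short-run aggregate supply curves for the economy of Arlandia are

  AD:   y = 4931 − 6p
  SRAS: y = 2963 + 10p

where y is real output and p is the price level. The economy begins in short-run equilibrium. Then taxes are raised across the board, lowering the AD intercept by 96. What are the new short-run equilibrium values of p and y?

This is a negative demand shock: AD shifts left.
New AD: y = 4835 − 6p.
Set AD = SRAS: 4835 − 6p = 2963 + 10p, so 1872 = 16p and p = 117.
y = 4835 − 6·117 = 4133.

p = 117, y = 4133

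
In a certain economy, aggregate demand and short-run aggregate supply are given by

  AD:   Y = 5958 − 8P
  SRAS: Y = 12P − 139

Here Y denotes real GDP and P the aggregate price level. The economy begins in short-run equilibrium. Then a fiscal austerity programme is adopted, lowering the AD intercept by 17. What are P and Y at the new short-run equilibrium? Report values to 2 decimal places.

P = 304.00, Y = 3509.00

This is a negative demand shock: AD shifts left.
New AD: Y = 5941 − 8P.
Set AD = SRAS: 5941 − 8P = 12P − 139, so 6080 = 20P and P = 304.00.
Substituting into AD, Y = 3509.00.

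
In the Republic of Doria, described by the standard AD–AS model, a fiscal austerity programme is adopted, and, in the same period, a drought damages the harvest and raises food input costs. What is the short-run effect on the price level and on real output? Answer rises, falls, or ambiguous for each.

The first event is a negative demand shock: AD shifts left, which by itself pushes P down and Y down.
The second is an adverse supply shock: SRAS shifts left, which by itself pushes P up and Y down.
The two shocks push P in opposite directions, so the effect on P is ambiguous. Both shocks push Y down, so Y falls.

Price level: ambiguous; output: falls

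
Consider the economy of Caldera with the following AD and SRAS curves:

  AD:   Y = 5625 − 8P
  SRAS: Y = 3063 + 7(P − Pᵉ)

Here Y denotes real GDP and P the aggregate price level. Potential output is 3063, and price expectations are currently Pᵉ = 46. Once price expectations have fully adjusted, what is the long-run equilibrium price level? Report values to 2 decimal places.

Short run: with Pᵉ = 46, SRAS is Y = 2741 + 7P. Setting AD = SRAS gives 2884 = 15P, so P = 192.27 and Y = 5625 − 8P = 4086.87.
Output 4086.87 is above potential 3063, so over time expected prices rise and SRAS shifts left until Y returns to 3063.
Long run: Y = 3063 on the AD curve gives 3063 = 5625 − 8P, so P = 320.25.

Long-run P = 320.25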